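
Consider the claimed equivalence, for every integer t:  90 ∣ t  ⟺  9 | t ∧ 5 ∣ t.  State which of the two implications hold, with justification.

(⟹) If 90 ∣ t, write t = 90q. Since 90 = 10·9, t = 9·(10q), so 9 ∣ t; and since 90 = 18·5, t = 5·(18q), so 5 ∣ t.

(⟸) This fails: take t = 45. Both 9 ∣ 45 and 5 ∣ 45, yet 45 is not a multiple of 90 (since 45 = 0·90 + 45), so 90 ∤ 45.

Only the forward implication holds.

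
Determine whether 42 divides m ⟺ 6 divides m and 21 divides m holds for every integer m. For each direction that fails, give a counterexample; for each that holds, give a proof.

Both implications hold.

(⟹) If 42 ∣ m, write m = 42q. Since 42 = 7·6, m = 6·(7q), so 6 ∣ m; and since 42 = 2·21, m = 21·(2q), so 21 ∣ m.

(⟸) Suppose 6 ∣ m and 21 ∣ m. Any common multiple of 6 and 21 is a multiple of their lcm; here lcm(6, 21) = 6·21/gcd(6, 21) = 126/3 = 42, so 42 ∣ m.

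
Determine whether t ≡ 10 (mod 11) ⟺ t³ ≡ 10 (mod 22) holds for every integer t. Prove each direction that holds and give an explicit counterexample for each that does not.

(⟹) This fails: take t = 21. Then 21 ≡ 10 (mod 11), but 21³ = 9261 ≡ 21 (mod 22), not 10.

(⟸) Conversely, the residues r modulo 22 with r³ ≡ 10 (mod 22) are exactly {10}, and each is ≡ 10 (mod 11).

Only the converse holds.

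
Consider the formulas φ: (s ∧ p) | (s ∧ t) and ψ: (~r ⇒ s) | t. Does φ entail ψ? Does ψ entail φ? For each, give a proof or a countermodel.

Only the forward implication holds.

(⟹) Assume the antecedent. If t is true, (~r ⇒ s) | t reduces to true regardless of the other variables. If t is false, the antecedent forces (t = F, s = T, r = F, p = T) or (t = F, s = T, r = T, p = T), and (~r ⇒ s) | t holds there. Either way (~r ⇒ s) | t holds.

(⟸) This fails. Under t = T, s = F, r = F, p = F, the left side is false but the right side is true.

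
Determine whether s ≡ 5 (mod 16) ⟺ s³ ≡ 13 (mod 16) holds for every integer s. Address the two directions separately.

Both directions hold.

Forward direction. Suppose s ≡ 5 (mod 16). Write s = 16j + 5. Then (16j + 5)³ = 4096j³ + 3840j² + 1200j + 125 = 16(256j³ + 240j² + 75j + 7) + 13, so s³ ≡ 13 (mod 16).

Converse. Suppose s³ ≡ 13 (mod 16). The only residue r in {0, …, 15} with r³ ≡ 13 (mod 16) is r = 5, so s ≡ 5 (mod 16).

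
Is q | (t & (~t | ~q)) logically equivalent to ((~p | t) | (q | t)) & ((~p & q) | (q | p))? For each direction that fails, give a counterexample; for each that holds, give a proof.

[⇐] Assume the antecedent. If t is true, q | (t & (~t | ~q)) reduces to true regardless of the other variables. If t is false, the antecedent forces (t = F, p = F, q = T) or (t = F, p = T, q = T), and q | (t & (~t | ~q)) holds there. Either way q | (t & (~t | ~q)) holds.

[⇒] This fails. Under t = T, p = F, q = F, the left side is true but the right side is false.

(⇒) fails; (⇐) holds.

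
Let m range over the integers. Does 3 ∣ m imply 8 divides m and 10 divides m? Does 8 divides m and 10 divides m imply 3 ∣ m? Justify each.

(⇒) This fails: take m = 3. Certainly 3 ∣ 3, but 8 ∤ 3.

(⇐) This fails: take m = 40. Both 8 ∣ 40 and 10 ∣ 40, yet 40 is not a multiple of 3 (since 40 = 13·3 + 1), so 3 ∤ 40.

Both directions fail.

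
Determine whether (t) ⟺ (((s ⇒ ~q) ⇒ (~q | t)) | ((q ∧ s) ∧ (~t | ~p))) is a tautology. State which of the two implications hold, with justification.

Only the forward direction holds.

[⇐] This fails. Under t = F, q = F, s = F, p = F, the left side is false but the right side is true.

[⇒] Assume the antecedent. If t is true, the consequent reduces to true regardless of the other variables. If t is false, the antecedent cannot hold. Either way the consequent holds.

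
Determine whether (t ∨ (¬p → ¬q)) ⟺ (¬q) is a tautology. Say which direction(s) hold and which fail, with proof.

The forward direction fails; the converse holds.

(←) Assume the antecedent. If t is true, t ∨ (¬p → ¬q) reduces to true regardless of the other variables. If t is false, the antecedent forces (t = F, p = F, q = F) or (t = F, p = T, q = F), and t ∨ (¬p → ¬q) holds there. Either way t ∨ (¬p → ¬q) holds.

(→) This fails. Under t = T, p = F, q = T, the left side is true but the right side is false.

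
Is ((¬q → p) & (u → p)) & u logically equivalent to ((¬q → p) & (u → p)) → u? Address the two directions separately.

Only the forward implication holds.

(⇐) This fails. Under q = F, u = F, p = F, the left side is false but the right side is true.

(⇒) Assume the antecedent. If q is true, the antecedent forces (q = T, u = T, p = T), and ((¬q → p) & (u → p)) → u holds there. If q is false, the antecedent forces (q = F, u = T, p = T), and ((¬q → p) & (u → p)) → u holds there. Either way ((¬q → p) & (u → p)) → u holds.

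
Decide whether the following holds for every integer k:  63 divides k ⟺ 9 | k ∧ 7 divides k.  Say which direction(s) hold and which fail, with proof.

Both directions hold.

(⇒) If 63 ∣ k, write k = 63q. Since 63 = 7·9, k = 9·(7q), so 9 ∣ k; and since 63 = 9·7, k = 7·(9q), so 7 ∣ k.

(⇐) Suppose 9 ∣ k and 7 ∣ k. Any common multiple of 9 and 7 is a multiple of their lcm; here gcd(9, 7) = 1, so lcm(9, 7) = 9·7 = 63, so 63 ∣ k.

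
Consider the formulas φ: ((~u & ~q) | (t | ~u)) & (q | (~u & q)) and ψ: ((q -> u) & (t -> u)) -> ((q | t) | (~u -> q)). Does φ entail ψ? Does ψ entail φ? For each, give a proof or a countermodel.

(→) Assume the antecedent. If t is true, the consequent reduces to true regardless of the other variables. If t is false, the antecedent forces (t = F, q = T, u = F), and the consequent holds there. Either way the consequent holds.

(←) This fails. Under t = T, q = F, u = F, the left side is false but the right side is true.

The forward direction holds; the converse fails.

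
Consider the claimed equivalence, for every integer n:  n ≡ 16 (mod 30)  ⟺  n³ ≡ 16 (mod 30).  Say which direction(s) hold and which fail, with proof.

(⟹) Suppose n ≡ 16 (mod 30). Write n = 30j + 16. Then (30j + 16)³ = 27000j³ + 43200j² + 23040j + 4096 = 30(900j³ + 1440j² + 768j + 136) + 16, so n³ ≡ 16 (mod 30).

(⟸) Conversely, suppose n³ ≡ 16 (mod 30). The only residue r in {0, …, 29} with r³ ≡ 16 (mod 30) is r = 16, so n ≡ 16 (mod 30).

The biconditional holds.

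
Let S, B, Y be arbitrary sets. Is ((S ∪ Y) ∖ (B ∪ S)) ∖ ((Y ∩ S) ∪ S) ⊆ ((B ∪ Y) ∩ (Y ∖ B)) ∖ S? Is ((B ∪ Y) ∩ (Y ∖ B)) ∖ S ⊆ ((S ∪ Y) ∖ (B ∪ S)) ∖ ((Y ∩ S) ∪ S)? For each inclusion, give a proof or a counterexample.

Both inclusions hold; the sets are equal.

(⟹) Let x ∈ ((S ∪ Y) ∖ (B ∪ S)) ∖ ((Y ∩ S) ∪ S). Then x ∈ Y and x ∉ S, B, from which x ∈ ((B ∪ Y) ∩ (Y ∖ B)) ∖ S.

(⟸) Let x ∈ ((B ∪ Y) ∩ (Y ∖ B)) ∖ S. Then x ∈ Y and x ∉ S, B, from which x ∈ ((S ∪ Y) ∖ (B ∪ S)) ∖ ((Y ∩ S) ∪ S).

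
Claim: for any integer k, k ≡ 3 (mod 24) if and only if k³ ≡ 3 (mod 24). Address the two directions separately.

(⇒) Suppose k ≡ 3 (mod 24). Write k = 24j + 3. Then (24j + 3)³ = 13824j³ + 5184j² + 648j + 27 = 24(576j³ + 216j² + 27j + 1) + 3, so k³ ≡ 3 (mod 24).

(⇐) Conversely, suppose k³ ≡ 3 (mod 24). The only residue r in {0, …, 23} with r³ ≡ 3 (mod 24) is r = 3, so k ≡ 3 (mod 24).

The biconditional holds.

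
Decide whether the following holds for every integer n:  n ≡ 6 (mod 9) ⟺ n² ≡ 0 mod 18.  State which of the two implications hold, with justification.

(⇒) This fails: take n = 15. Then 15 ≡ 6 (mod 9), but 15² = 225 ≡ 9 (mod 18), not 0.

(⇐) This fails: take n = 0. Then 0² = 0 ≡ 0 (mod 18), yet 0 ≡ 0 (mod 9), not 6.

Neither direction holds.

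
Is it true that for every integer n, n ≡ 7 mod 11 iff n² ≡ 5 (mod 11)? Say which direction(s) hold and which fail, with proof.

(⇒) holds; (⇐) fails.

[⇒] Suppose n ≡ 7 mod 11. Write n = 11j + 7. Then (11j + 7)² = 121j² + 154j + 49 = 11(11j² + 14j + 4) + 5, so n² ≡ 5 (mod 11).

[⇐] This fails: take n = 4. Then 4² = 16 ≡ 5 (mod 11), yet 4 ≡ 4 (mod 11), not 7.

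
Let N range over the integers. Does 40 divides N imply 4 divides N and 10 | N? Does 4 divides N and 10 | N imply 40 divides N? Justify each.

Only the forward direction holds.

(⟹) If 40 ∣ N, write N = 40q. Since 40 = 10·4, N = 4·(10q), so 4 ∣ N; and since 40 = 4·10, N = 10·(4q), so 10 ∣ N.

(⟸) This fails: take N = 20. Both 4 ∣ 20 and 10 ∣ 20, yet 20 is not a multiple of 40 (since 20 = 0·40 + 20), so 40 ∤ 20.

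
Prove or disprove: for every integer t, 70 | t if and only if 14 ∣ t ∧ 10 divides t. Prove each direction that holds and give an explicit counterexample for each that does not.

The biconditional holds.

(⟹) If 70 ∣ t, write t = 70q. Since 70 = 5·14, t = 14·(5q), so 14 ∣ t; and since 70 = 7·10, t = 10·(7q), so 10 ∣ t.

(⟸) Suppose 14 ∣ t and 10 ∣ t. Any common multiple of 14 and 10 is a multiple of their lcm; here lcm(14, 10) = 14·10/gcd(14, 10) = 140/2 = 70, so 70 ∣ t.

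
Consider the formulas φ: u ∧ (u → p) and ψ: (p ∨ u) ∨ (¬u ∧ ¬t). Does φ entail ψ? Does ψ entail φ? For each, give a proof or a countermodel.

Converse. This fails. Under t = F, u = F, p = F, the left side is false but the right side is true.

Forward direction. Assume the antecedent. If t is true, the antecedent forces (t = T, u = T, p = T), and (p ∨ u) ∨ (¬u ∧ ¬t) holds there. If t is false, (p ∨ u) ∨ (¬u ∧ ¬t) reduces to true regardless of the other variables. Either way (p ∨ u) ∨ (¬u ∧ ¬t) holds.

The forward direction holds; the converse fails.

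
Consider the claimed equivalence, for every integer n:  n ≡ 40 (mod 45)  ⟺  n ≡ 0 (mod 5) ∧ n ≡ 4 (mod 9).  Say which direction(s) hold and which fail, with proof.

(←) If n ≡ 0 (mod 5) and n ≡ 4 (mod 9), then by the Chinese remainder theorem n ≡ 40 (mod 45). This is exactly n ≡ 40 (mod 45).

(→) Suppose n ≡ 40 (mod 45); write n = 45j + 40. Since 5 ∣ 45, reducing mod 5 gives n ≡ 40 ≡ 0 (mod 5); since 9 ∣ 45, reducing mod 9 gives n ≡ 40 ≡ 4 (mod 9).

The biconditional holds.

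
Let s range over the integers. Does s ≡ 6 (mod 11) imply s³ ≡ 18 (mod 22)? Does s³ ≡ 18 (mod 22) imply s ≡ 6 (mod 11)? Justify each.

(⟸) The residues r modulo 22 with r³ ≡ 18 (mod 22) are exactly {6}, and each is ≡ 6 (mod 11).

(⟹) This fails: take s = 17. Then 17 ≡ 6 (mod 11), but 17³ = 4913 ≡ 7 (mod 22), not 18.

Only the reverse direction holds.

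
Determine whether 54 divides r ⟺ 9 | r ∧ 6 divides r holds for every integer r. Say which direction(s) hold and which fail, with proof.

(→) If 54 ∣ r, write r = 54q. Since 54 = 6·9, r = 9·(6q), so 9 ∣ r; and since 54 = 9·6, r = 6·(9q), so 6 ∣ r.

(←) This fails: take r = 18. Both 9 ∣ 18 and 6 ∣ 18, yet 18 is not a multiple of 54 (since 18 = 0·54 + 18), so 54 ∤ 18.

Not equivalent: only (⇒) holds.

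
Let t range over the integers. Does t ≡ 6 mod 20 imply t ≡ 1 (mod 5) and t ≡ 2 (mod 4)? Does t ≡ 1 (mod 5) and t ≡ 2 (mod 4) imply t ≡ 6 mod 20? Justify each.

(→) Suppose t ≡ 6 (mod 20); write t = 20j + 6. Since 5 ∣ 20, reducing mod 5 gives t ≡ 6 ≡ 1 (mod 5); since 4 ∣ 20, reducing mod 4 gives t ≡ 6 ≡ 2 (mod 4).

(←) Conversely, if t ≡ 1 (mod 5) and t ≡ 2 (mod 4), then by the Chinese remainder theorem t ≡ 6 (mod 20). This is exactly t ≡ 6 (mod 20).

Both directions hold; the statement is true.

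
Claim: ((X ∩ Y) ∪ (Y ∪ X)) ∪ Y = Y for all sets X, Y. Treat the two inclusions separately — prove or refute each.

The sets are not equal: only the reverse inclusion holds.

(⊆) This inclusion fails. Take X = {1}, Y = ∅; then 1 ∈ ((X ∩ Y) ∪ (Y ∪ X)) ∪ Y but 1 ∉ Y.

(⊇) Let x ∈ Y. Then either x ∈ Y and x ∉ X; or x ∈ X ∩ Y. In each case x ∈ ((X ∩ Y) ∪ (Y ∪ X)) ∪ Y, so Y ⊆ ((X ∩ Y) ∪ (Y ∪ X)) ∪ Y.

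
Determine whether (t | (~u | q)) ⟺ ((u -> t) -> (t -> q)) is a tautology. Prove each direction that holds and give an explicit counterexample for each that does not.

[⇒] This fails. Under t = T, q = F, u = F, the left side is true but the right side is false.

[⇐] This fails. Under t = F, q = F, u = T, the left side is false but the right side is true.

Neither direction holds.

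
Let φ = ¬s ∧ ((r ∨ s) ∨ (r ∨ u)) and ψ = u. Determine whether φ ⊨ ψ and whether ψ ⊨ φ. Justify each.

Both directions fail.

[⇒] This fails. Under u = F, s = F, r = T, the left side is true but the right side is false.

[⇐] This fails. Under u = T, s = T, r = F, the left side is false but the right side is true.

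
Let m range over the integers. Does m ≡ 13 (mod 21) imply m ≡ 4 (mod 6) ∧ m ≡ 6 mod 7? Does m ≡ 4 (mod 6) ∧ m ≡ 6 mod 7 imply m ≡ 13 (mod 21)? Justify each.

The forward direction fails; the converse holds.

(⟹) This fails: m = 13 gives 13 ≡ 13 (mod 21) but 13 ≡ 1 (mod 6), so the conjunction on the right does not hold.

(⟸) Conversely, if m ≡ 4 (mod 6) and m ≡ 6 (mod 7), then by the Chinese remainder theorem m ≡ 34 (mod 42). Since 34 ≡ 13 (mod 21) and 21 ∣ 42, we get m ≡ 13 (mod 21).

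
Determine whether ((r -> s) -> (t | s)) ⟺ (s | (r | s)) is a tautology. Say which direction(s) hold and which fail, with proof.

Only the converse holds.

(⇒) This fails. Under s = F, t = T, r = F, the left side is true but the right side is false.

(⇐) Assume the antecedent. If s is true, (r -> s) -> (t | s) reduces to true regardless of the other variables. If s is false, the antecedent forces (s = F, t = F, r = T) or (s = F, t = T, r = T), and (r -> s) -> (t | s) holds there. Either way (r -> s) -> (t | s) holds.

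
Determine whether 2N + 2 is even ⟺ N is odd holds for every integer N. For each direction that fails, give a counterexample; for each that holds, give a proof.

(⇒) This fails: take N = 4. Then 2N + 2 = 10, which is even, yet N = 4 is even, not odd.

(⇐) Suppose N is odd. Since 2 is even, 2N is even for every N, so 2N + 2 has the same parity as 2, which is even. Hence 2N + 2 is even.

The forward direction fails; the converse holds.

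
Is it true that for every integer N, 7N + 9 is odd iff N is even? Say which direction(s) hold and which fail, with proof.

(⇐) Suppose N is even; write N = 2j. Then 7N + 9 = 7·(2j) + 9 = 2·7j + 9, which is odd.

(⇒) Suppose 7N + 9 is odd. Since 7 is odd, 7N and N have the same parity, so 7N + 9 ≡ N + 9 (mod 2). As 9 is odd, 7N + 9 is odd exactly when N is even. Thus N is even.

Both directions hold; the statement is true.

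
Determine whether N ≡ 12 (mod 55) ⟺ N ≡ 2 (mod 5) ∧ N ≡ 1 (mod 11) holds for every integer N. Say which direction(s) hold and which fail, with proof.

(→) Suppose N ≡ 12 (mod 55); write N = 55j + 12. Since 5 ∣ 55, reducing mod 5 gives N ≡ 12 ≡ 2 (mod 5); since 11 ∣ 55, reducing mod 11 gives N ≡ 12 ≡ 1 (mod 11).

(←) Conversely, if N ≡ 2 (mod 5) and N ≡ 1 (mod 11), then by the Chinese remainder theorem N ≡ 12 (mod 55). This is exactly N ≡ 12 (mod 55).

Both directions hold.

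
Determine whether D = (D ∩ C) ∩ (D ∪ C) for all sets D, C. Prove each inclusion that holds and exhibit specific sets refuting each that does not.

Forward inclusion. This inclusion fails. Take D = {1}, C = ∅; then 1 ∈ D but 1 ∉ (D ∩ C) ∩ (D ∪ C).

Reverse inclusion. Let x ∈ (D ∩ C) ∩ (D ∪ C). Then x ∈ D ∩ C, from which x ∈ D.

Only the reverse inclusion holds.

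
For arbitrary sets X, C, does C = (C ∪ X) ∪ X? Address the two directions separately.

Forward inclusion. Let x ∈ C. Then either x ∈ C and x ∉ X; or x ∈ X ∩ C. In each case x ∈ (C ∪ X) ∪ X, so C ⊆ (C ∪ X) ∪ X.

Reverse inclusion. This inclusion fails. Take X = {1}, C = ∅; then 1 ∈ (C ∪ X) ∪ X but 1 ∉ C.

(⊆) holds; (⊇) fails.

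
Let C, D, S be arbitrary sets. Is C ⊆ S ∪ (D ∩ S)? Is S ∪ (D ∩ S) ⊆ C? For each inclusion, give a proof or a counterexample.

Both inclusions fail.

(⊆) This inclusion fails. Take C = {1}, D = ∅, S = ∅; then 1 ∈ C but 1 ∉ S ∪ (D ∩ S).

(⊇) This inclusion fails. Take C = ∅, D = ∅, S = {1}; then 1 ∈ S ∪ (D ∩ S) but 1 ∉ C.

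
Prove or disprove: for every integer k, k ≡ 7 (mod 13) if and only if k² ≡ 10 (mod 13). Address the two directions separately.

[⇒] Suppose k ≡ 7 (mod 13). Write k = 13j + 7. Then (13j + 7)² = 169j² + 182j + 49 = 13(13j² + 14j + 3) + 10, so k² ≡ 10 (mod 13).

[⇐] This fails: take k = 6. Then 6² = 36 ≡ 10 (mod 13), yet 6 ≡ 6 (mod 13), not 7.

The forward direction holds; the converse fails.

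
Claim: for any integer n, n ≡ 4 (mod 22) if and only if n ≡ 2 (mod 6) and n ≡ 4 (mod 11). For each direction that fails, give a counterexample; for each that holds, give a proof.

[⇒] This fails: n = 48 gives 48 ≡ 4 (mod 22) but 48 ≡ 0 (mod 6), so the conjunction on the right does not hold.

[⇐] Conversely, if n ≡ 2 (mod 6) and n ≡ 4 (mod 11), then by the Chinese remainder theorem n ≡ 26 (mod 66). Since 26 ≡ 4 (mod 22) and 22 ∣ 66, we get n ≡ 4 (mod 22).

Only the reverse direction holds.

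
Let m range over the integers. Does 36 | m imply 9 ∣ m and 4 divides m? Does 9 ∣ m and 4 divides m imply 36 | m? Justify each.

The biconditional holds.

(→) If 36 ∣ m, write m = 36q. Since 36 = 4·9, m = 9·(4q), so 9 ∣ m; and since 36 = 9·4, m = 4·(9q), so 4 ∣ m.

(←) Suppose 9 ∣ m and 4 ∣ m. Any common multiple of 9 and 4 is a multiple of their lcm; here gcd(9, 4) = 1, so lcm(9, 4) = 9·4 = 36, so 36 ∣ m.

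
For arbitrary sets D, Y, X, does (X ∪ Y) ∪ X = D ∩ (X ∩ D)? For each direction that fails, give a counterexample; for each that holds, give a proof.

(⊆) fails; (⊇) holds.

(⟹) This inclusion fails. Take D = ∅, Y = {1}, X = ∅; then 1 ∈ (X ∪ Y) ∪ X but 1 ∉ D ∩ (X ∩ D).

(⟸) Let x ∈ D ∩ (X ∩ D). Then either x ∈ D ∩ X and x ∉ Y; or x ∈ D ∩ Y ∩ X. In each case x ∈ (X ∪ Y) ∪ X, so D ∩ (X ∩ D) ⊆ (X ∪ Y) ∪ X.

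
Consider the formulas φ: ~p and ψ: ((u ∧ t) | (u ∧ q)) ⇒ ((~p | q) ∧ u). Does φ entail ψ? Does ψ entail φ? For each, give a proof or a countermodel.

Forward direction. Assume the antecedent. If p is true, the antecedent cannot hold. If p is false, the consequent reduces to true regardless of the other variables. Either way the consequent holds.

Converse. This fails. Under q = F, t = F, u = F, p = T, the left side is false but the right side is true.

The forward direction holds; the converse fails.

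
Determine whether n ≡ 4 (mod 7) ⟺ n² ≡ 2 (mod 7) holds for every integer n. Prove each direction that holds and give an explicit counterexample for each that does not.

(⇒) Suppose n ≡ 4 (mod 7). Write n = 7j + 4. Then (7j + 4)² = 49j² + 56j + 16 = 7(7j² + 8j + 2) + 2, so n² ≡ 2 (mod 7).

(⇐) This fails: take n = 3. Then 3² = 9 ≡ 2 (mod 7), yet 3 ≡ 3 (mod 7), not 4.

Only the forward direction holds.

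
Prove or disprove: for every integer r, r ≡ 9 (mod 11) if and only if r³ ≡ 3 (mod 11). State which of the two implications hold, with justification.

Both directions hold; the statement is true.

(→) Suppose r ≡ 9 (mod 11). Write r = 11j + 9. Then (11j + 9)³ = 1331j³ + 3267j² + 2673j + 729 = 11(121j³ + 297j² + 243j + 66) + 3, so r³ ≡ 3 (mod 11).

(←) Conversely, suppose r³ ≡ 3 (mod 11). The only residue r in {0, …, 10} with r³ ≡ 3 (mod 11) is r = 9, so r ≡ 9 (mod 11).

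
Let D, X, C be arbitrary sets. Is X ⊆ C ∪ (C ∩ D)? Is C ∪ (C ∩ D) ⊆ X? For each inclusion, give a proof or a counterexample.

Neither inclusion holds.

(⊆) This inclusion fails. Take D = ∅, X = {1}, C = ∅; then 1 ∈ X but 1 ∉ C ∪ (C ∩ D).

(⊇) This inclusion fails. Take D = ∅, X = ∅, C = {1}; then 1 ∈ C ∪ (C ∩ D) but 1 ∉ X.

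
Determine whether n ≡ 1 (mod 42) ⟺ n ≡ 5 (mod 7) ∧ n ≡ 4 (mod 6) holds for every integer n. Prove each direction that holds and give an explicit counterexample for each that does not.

Forward direction. This fails: n = 1 gives 1 ≡ 1 (mod 42) but 1 ≡ 1 (mod 7), so the conjunction on the right does not hold.

Converse. This fails: n = 40 satisfies both congruences on the right (40 ≡ 5 mod 7 and 40 ≡ 4 mod 6) yet 40 ≡ 40 (mod 42), not 1.

(⇒) fails and (⇐) fails.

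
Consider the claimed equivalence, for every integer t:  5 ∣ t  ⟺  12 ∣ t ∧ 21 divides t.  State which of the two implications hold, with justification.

Neither implication holds.

(→) This fails: take t = 5. Certainly 5 ∣ 5, but 12 ∤ 5.

(←) This fails: take t = 84. Both 12 ∣ 84 and 21 ∣ 84, yet 84 is not a multiple of 5 (since 84 = 16·5 + 4), so 5 ∤ 84.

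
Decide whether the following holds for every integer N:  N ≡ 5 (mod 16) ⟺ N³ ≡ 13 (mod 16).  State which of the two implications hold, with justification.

(⇒) Suppose N ≡ 5 (mod 16). Write N = 16j + 5. Then (16j + 5)³ = 4096j³ + 3840j² + 1200j + 125 = 16(256j³ + 240j² + 75j + 7) + 13, so N³ ≡ 13 (mod 16).

(⇐) Conversely, suppose N³ ≡ 13 (mod 16). The only residue r in {0, …, 15} with r³ ≡ 13 (mod 16) is r = 5, so N ≡ 5 (mod 16).

Equivalent; both directions hold.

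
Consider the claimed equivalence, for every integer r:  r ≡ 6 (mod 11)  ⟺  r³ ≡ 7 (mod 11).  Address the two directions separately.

Equivalent; both directions hold.

(⟹) Suppose r ≡ 6 (mod 11). Write r = 11j + 6. Then (11j + 6)³ = 1331j³ + 2178j² + 1188j + 216 = 11(121j³ + 198j² + 108j + 19) + 7, so r³ ≡ 7 (mod 11).

(⟸) Conversely, suppose r³ ≡ 7 (mod 11). The only residue r in {0, …, 10} with r³ ≡ 7 (mod 11) is r = 6, so r ≡ 6 (mod 11).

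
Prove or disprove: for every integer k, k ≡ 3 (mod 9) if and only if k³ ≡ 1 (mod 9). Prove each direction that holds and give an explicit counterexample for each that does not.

[⇒] This fails: take k = 3. Then 3 ≡ 3 (mod 9), but 3³ = 27 ≡ 0 (mod 9), not 1.

[⇐] This fails: take k = 1. Then 1³ = 1 ≡ 1 (mod 9), yet 1 ≡ 1 (mod 9), not 3.

Neither implication holds.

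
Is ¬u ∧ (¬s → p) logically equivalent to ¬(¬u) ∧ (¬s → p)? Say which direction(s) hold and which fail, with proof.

(⟹) This fails. Under p = T, s = F, u = F, the left side is true but the right side is false.

(⟸) This fails. Under p = T, s = F, u = T, the left side is false but the right side is true.

Neither implication holds.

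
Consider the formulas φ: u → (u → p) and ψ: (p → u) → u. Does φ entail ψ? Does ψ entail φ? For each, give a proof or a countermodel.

Neither direction holds.

(⟹) This fails. Under p = F, u = F, the left side is true but the right side is false.

(⟸) This fails. Under p = F, u = T, the left side is false but the right side is true.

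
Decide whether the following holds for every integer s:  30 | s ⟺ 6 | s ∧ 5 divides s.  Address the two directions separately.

(⟸) Suppose 6 ∣ s and 5 ∣ s. Any common multiple of 6 and 5 is a multiple of their lcm; here gcd(6, 5) = 1, so lcm(6, 5) = 6·5 = 30, so 30 ∣ s.

(⟹) If 30 ∣ s, write s = 30q. Since 30 = 5·6, s = 6·(5q), so 6 ∣ s; and since 30 = 6·5, s = 5·(6q), so 5 ∣ s.

Both directions hold.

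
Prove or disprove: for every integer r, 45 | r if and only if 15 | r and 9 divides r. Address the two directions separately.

Both directions hold; the statement is true.

(→) If 45 ∣ r, write r = 45q. Since 45 = 3·15, r = 15·(3q), so 15 ∣ r; and since 45 = 5·9, r = 9·(5q), so 9 ∣ r.

(←) Suppose 15 ∣ r and 9 ∣ r. Any common multiple of 15 and 9 is a multiple of their lcm; here lcm(15, 9) = 15·9/gcd(15, 9) = 135/3 = 45, so 45 ∣ r.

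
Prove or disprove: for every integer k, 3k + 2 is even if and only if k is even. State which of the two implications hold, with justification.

Both directions hold; the statement is true.

[⇐] Suppose k is even; write k = 2j. Then 3k + 2 = 3·(2j) + 2 = 2·3j + 2, which is even.

[⇒] Suppose 3k + 2 is even. Since 3 is odd, 3k and k have the same parity, so 3k + 2 ≡ k + 2 (mod 2). As 2 is even, 3k + 2 is even exactly when k is even. Thus k is even.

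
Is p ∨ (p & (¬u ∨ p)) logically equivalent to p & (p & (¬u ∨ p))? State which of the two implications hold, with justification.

(⟹) Assume the antecedent. If p is true, p & (p & (¬u ∨ p)) reduces to true regardless of the other variables. If p is false, the antecedent cannot hold. Either way p & (p & (¬u ∨ p)) holds.

(⟸) Assume the antecedent. If p is true, p ∨ (p & (¬u ∨ p)) reduces to true regardless of the other variables. If p is false, the antecedent cannot hold. Either way p ∨ (p & (¬u ∨ p)) holds.

Equivalent; both directions hold.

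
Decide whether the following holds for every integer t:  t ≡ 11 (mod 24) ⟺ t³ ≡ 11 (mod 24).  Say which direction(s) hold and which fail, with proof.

Both directions hold.

(→) Suppose t ≡ 11 (mod 24). Write t = 24j + 11. Then (24j + 11)³ = 13824j³ + 19008j² + 8712j + 1331 = 24(576j³ + 792j² + 363j + 55) + 11, so t³ ≡ 11 (mod 24).

(←) Conversely, suppose t³ ≡ 11 (mod 24). The only residue r in {0, …, 23} with r³ ≡ 11 (mod 24) is r = 11, so t ≡ 11 (mod 24).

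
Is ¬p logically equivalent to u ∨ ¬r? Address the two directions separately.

(⟹) This fails. Under r = T, p = F, u = F, the left side is true but the right side is false.

(⟸) This fails. Under r = F, p = T, u = F, the left side is false but the right side is true.

(⇒) fails and (⇐) fails.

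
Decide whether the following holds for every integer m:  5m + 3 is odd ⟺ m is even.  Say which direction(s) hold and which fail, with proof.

(⟸) Suppose m is even; write m = 2j. Then 5m + 3 = 5·(2j) + 3 = 2·5j + 3, which is odd.

(⟹) Suppose 5m + 3 is odd. Since 5 is odd, 5m and m have the same parity, so 5m + 3 ≡ m + 3 (mod 2). As 3 is odd, 5m + 3 is odd exactly when m is even. Thus m is even.

Both implications hold.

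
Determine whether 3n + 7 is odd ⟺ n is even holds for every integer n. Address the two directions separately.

The biconditional holds.

Forward direction. Suppose 3n + 7 is odd. Since 3 is odd, 3n and n have the same parity, so 3n + 7 ≡ n + 7 (mod 2). As 7 is odd, 3n + 7 is odd exactly when n is even. Thus n is even.

Converse. Suppose n is even; write n = 2j. Then 3n + 7 = 3·(2j) + 7 = 2·3j + 7, which is odd.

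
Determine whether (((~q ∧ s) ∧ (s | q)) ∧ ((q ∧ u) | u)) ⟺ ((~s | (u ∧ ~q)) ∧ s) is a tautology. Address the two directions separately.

Both directions hold; the statement is true.

(⇐) Assume the antecedent. If q is true, the antecedent cannot hold. If q is false, the antecedent forces (q = F, s = T, u = T), and the consequent holds there. Either way the consequent holds.

(⇒) Assume the antecedent. If q is true, the antecedent cannot hold. If q is false, the antecedent forces (q = F, s = T, u = T), and (~s | (u ∧ ~q)) ∧ s holds there. Either way (~s | (u ∧ ~q)) ∧ s holds.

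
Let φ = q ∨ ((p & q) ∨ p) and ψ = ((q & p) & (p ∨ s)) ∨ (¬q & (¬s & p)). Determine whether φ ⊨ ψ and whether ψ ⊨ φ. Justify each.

(→) This fails. Under s = F, q = T, p = F, the left side is true but the right side is false.

(←) Assume the antecedent. If s is true, the antecedent forces (s = T, q = T, p = T), and q ∨ ((p & q) ∨ p) holds there. If s is false, the antecedent forces (s = F, q = F, p = T) or (s = F, q = T, p = T), and q ∨ ((p & q) ∨ p) holds there. Either way q ∨ ((p & q) ∨ p) holds.

Not equivalent: only (⇐) holds.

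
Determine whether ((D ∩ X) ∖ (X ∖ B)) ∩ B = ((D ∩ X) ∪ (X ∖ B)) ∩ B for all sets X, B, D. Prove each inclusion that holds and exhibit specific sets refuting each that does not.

Forward inclusion. Let x ∈ ((D ∩ X) ∖ (X ∖ B)) ∩ B. Then x ∈ X ∩ B ∩ D, from which x ∈ ((D ∩ X) ∪ (X ∖ B)) ∩ B.

Reverse inclusion. Let x ∈ ((D ∩ X) ∪ (X ∖ B)) ∩ B. Then x ∈ X ∩ B ∩ D, from which x ∈ ((D ∩ X) ∖ (X ∖ B)) ∩ B.

Both inclusions hold; the sets are equal.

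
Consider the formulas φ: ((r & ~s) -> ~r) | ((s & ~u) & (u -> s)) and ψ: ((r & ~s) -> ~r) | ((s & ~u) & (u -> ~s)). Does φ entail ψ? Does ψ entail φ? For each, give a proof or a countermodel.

(⟹) Assume the antecedent. If r is true, the antecedent forces (r = T, u = F, s = T) or (r = T, u = T, s = T), and the consequent holds there. If r is false, the consequent reduces to true regardless of the other variables. Either way the consequent holds.

(⟸) Assume the antecedent. If r is true, the antecedent forces (r = T, u = F, s = T) or (r = T, u = T, s = T), and the consequent holds there. If r is false, the consequent reduces to true regardless of the other variables. Either way the consequent holds.

Both implications hold.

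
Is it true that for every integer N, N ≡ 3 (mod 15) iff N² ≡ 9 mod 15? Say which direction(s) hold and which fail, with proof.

Not equivalent: only (⇒) holds.

(⇒) Suppose N ≡ 3 (mod 15). Write N = 15j + 3. Then (15j + 3)² = 225j² + 90j + 9 = 15(15j² + 6j) + 9, so N² ≡ 9 (mod 15).

(⇐) This fails: take N = 12. Then 12² = 144 ≡ 9 (mod 15), yet 12 ≡ 12 (mod 15), not 3.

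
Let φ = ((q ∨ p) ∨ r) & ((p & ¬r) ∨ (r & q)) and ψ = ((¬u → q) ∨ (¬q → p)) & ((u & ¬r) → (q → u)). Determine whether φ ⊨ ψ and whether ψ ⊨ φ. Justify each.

(⇒) holds; (⇐) fails.

[⇐] This fails. Under q = T, p = F, r = F, u = F, the left side is false but the right side is true.

[⇒] Assume the antecedent. If q is true, the consequent reduces to true regardless of the other variables. If q is false, the antecedent forces (q = F, p = T, r = F, u = F) or (q = F, p = T, r = F, u = T), and the consequent holds there. Either way the consequent holds.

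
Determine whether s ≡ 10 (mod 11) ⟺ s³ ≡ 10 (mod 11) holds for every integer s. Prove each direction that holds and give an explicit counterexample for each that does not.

(→) Suppose s ≡ 10 (mod 11). Write s = 11j + 10. Then (11j + 10)³ = 1331j³ + 3630j² + 3300j + 1000 = 11(121j³ + 330j² + 300j + 90) + 10, so s³ ≡ 10 (mod 11).

(←) Conversely, suppose s³ ≡ 10 (mod 11). The only residue r in {0, …, 10} with r³ ≡ 10 (mod 11) is r = 10, so s ≡ 10 (mod 11).

Both implications hold.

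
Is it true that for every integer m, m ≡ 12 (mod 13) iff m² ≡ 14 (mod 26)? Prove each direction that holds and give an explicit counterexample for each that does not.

(⟹) This fails: take m = 25. Then 25 ≡ 12 (mod 13), but 25² = 625 ≡ 1 (mod 26), not 14.

(⟸) This fails: take m = 14. Then 14² = 196 ≡ 14 (mod 26), yet 14 ≡ 1 (mod 13), not 12.

Neither direction holds.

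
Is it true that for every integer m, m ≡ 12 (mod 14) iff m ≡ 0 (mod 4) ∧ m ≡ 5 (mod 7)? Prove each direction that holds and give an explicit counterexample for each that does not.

Only the reverse direction holds.

Forward direction. This fails: m = 26 gives 26 ≡ 12 (mod 14) but 26 ≡ 2 (mod 4), so the conjunction on the right does not hold.

Converse. If m ≡ 0 (mod 4) and m ≡ 5 (mod 7), then by the Chinese remainder theorem m ≡ 12 (mod 28). Since 12 ≡ 12 (mod 14) and 14 ∣ 28, we get m ≡ 12 (mod 14).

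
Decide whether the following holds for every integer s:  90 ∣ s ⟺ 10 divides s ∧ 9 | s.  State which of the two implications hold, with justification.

Equivalent; both directions hold.

Forward direction. If 90 ∣ s, write s = 90q. Since 90 = 9·10, s = 10·(9q), so 10 ∣ s; and since 90 = 10·9, s = 9·(10q), so 9 ∣ s.

Converse. Suppose 10 ∣ s and 9 ∣ s. Any common multiple of 10 and 9 is a multiple of their lcm; here gcd(10, 9) = 1, so lcm(10, 9) = 10·9 = 90, so 90 ∣ s.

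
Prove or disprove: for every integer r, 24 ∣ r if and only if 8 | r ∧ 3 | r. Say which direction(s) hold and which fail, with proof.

[⇐] Suppose 8 ∣ r and 3 ∣ r. Any common multiple of 8 and 3 is a multiple of their lcm; here gcd(8, 3) = 1, so lcm(8, 3) = 8·3 = 24, so 24 ∣ r.

[⇒] If 24 ∣ r, write r = 24q. Since 24 = 3·8, r = 8·(3q), so 8 ∣ r; and since 24 = 8·3, r = 3·(8q), so 3 ∣ r.

The biconditional holds.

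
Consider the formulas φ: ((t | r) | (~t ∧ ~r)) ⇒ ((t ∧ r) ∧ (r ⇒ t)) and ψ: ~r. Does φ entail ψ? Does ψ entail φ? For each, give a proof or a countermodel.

Neither direction holds.

Forward direction. This fails. Under r = T, t = T, the left side is true but the right side is false.

Converse. This fails. Under r = F, t = F, the left side is false but the right side is true.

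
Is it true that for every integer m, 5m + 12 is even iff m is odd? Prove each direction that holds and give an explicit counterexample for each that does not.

(⇒) This fails: m = 4 gives 5m + 12 = 32, which is even, but 4 is even, not odd.

(⇐) This also fails: m = 7 is odd, but 5m + 12 = 47 is odd, not even.

(⇒) fails and (⇐) fails.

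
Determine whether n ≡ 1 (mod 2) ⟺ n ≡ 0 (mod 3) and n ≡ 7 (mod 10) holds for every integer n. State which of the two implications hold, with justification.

Only the converse holds.

(→) This fails: n = 1 gives 1 ≡ 1 (mod 2) but 1 ≡ 1 (mod 3), so the conjunction on the right does not hold.

(←) Conversely, if n ≡ 0 (mod 3) and n ≡ 7 (mod 10), then by the Chinese remainder theorem n ≡ 27 (mod 30). Since 27 ≡ 1 (mod 2) and 2 ∣ 30, we get n ≡ 1 (mod 2).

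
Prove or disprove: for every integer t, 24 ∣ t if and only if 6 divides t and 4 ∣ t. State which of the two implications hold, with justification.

(⟸) This fails: take t = 12. Both 6 ∣ 12 and 4 ∣ 12, yet 12 is not a multiple of 24 (since 12 = 0·24 + 12), so 24 ∤ 12.

(⟹) If 24 ∣ t, write t = 24q. Since 24 = 4·6, t = 6·(4q), so 6 ∣ t; and since 24 = 6·4, t = 4·(6q), so 4 ∣ t.

Not equivalent: only (⇒) holds.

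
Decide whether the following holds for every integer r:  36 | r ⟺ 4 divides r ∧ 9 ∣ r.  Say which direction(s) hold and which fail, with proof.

(→) If 36 ∣ r, write r = 36q. Since 36 = 9·4, r = 4·(9q), so 4 ∣ r; and since 36 = 4·9, r = 9·(4q), so 9 ∣ r.

(←) Suppose 4 ∣ r and 9 ∣ r. Any common multiple of 4 and 9 is a multiple of their lcm; here gcd(4, 9) = 1, so lcm(4, 9) = 4·9 = 36, so 36 ∣ r.

Both directions hold.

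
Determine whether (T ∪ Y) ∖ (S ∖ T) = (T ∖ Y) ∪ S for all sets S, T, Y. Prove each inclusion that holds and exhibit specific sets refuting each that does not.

Forward inclusion. This inclusion fails. Take S = ∅, T = ∅, Y = {1}; then 1 ∈ (T ∪ Y) ∖ (S ∖ T) but 1 ∉ (T ∖ Y) ∪ S.

Reverse inclusion. This inclusion fails. Take S = {1}, T = ∅, Y = ∅; then 1 ∈ (T ∖ Y) ∪ S but 1 ∉ (T ∪ Y) ∖ (S ∖ T).

(⊆) fails and (⊇) fails.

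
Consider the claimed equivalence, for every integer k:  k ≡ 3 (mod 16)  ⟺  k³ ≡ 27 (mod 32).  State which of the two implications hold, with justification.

(⇒) fails; (⇐) holds.

(→) This fails: take k = 19. Then 19 ≡ 3 (mod 16), but 19³ = 6859 ≡ 11 (mod 32), not 27.

(←) Conversely, the residues r modulo 32 with r³ ≡ 27 (mod 32) are exactly {3}, and each is ≡ 3 (mod 16).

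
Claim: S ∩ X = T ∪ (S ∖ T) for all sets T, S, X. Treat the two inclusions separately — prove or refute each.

Only the forward inclusion holds.

(⟹) Let x ∈ S ∩ X. Then either x ∈ S ∩ X and x ∉ T; or x ∈ T ∩ S ∩ X. In each case x ∈ T ∪ (S ∖ T), so S ∩ X ⊆ T ∪ (S ∖ T).

(⟸) This inclusion fails. Take T = {1}, S = ∅, X = ∅; then 1 ∈ T ∪ (S ∖ T) but 1 ∉ S ∩ X.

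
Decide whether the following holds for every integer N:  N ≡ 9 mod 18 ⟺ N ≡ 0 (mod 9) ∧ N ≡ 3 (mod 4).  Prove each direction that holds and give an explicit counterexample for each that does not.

[⇒] This fails: N = 9 gives 9 ≡ 9 (mod 18) but 9 ≡ 1 (mod 4), so the conjunction on the right does not hold.

[⇐] Conversely, if N ≡ 0 (mod 9) and N ≡ 3 (mod 4), then by the Chinese remainder theorem N ≡ 27 (mod 36). Since 27 ≡ 9 (mod 18) and 18 ∣ 36, we get N ≡ 9 (mod 18).

Only the converse holds.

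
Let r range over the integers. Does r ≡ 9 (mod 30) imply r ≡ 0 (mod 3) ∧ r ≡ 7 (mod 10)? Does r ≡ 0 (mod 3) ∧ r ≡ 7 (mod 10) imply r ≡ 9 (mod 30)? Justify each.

(⇒) This fails: r = 9 gives 9 ≡ 9 (mod 30) but 9 ≡ 9 (mod 10), so the conjunction on the right does not hold.

(⇐) This fails: r = 27 satisfies both congruences on the right (27 ≡ 0 mod 3 and 27 ≡ 7 mod 10) yet 27 ≡ 27 (mod 30), not 9.

Neither implication holds.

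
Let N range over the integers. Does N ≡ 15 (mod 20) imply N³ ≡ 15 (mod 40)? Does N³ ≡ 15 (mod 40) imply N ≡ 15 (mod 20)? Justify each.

Only the reverse direction holds.

(⇒) This fails: take N = 35. Then 35 ≡ 15 (mod 20), but 35³ = 42875 ≡ 35 (mod 40), not 15.

(⇐) Conversely, the residues r modulo 40 with r³ ≡ 15 (mod 40) are exactly {15}, and each is ≡ 15 (mod 20).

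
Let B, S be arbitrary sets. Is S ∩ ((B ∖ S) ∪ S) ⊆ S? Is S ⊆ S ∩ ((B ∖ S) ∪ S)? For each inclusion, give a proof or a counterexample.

(⟹) Let x ∈ S ∩ ((B ∖ S) ∪ S). Then either x ∈ S and x ∉ B; or x ∈ B ∩ S. In each case x ∈ S, so S ∩ ((B ∖ S) ∪ S) ⊆ S.

(⟸) Let x ∈ S. Then either x ∈ S and x ∉ B; or x ∈ B ∩ S. In each case x ∈ S ∩ ((B ∖ S) ∪ S), so S ⊆ S ∩ ((B ∖ S) ∪ S).

Both inclusions hold.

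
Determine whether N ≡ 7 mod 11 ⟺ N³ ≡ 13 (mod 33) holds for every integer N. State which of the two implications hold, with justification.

(⟹) This fails: take N = 18. Then 18 ≡ 7 (mod 11), but 18³ = 5832 ≡ 24 (mod 33), not 13.

(⟸) Conversely, the residues r modulo 33 with r³ ≡ 13 (mod 33) are exactly {7}, and each is ≡ 7 (mod 11).

Only the reverse direction holds.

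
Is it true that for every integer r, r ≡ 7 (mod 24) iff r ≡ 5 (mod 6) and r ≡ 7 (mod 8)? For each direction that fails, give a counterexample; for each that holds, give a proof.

Neither implication holds.

(→) This fails: r = 7 gives 7 ≡ 7 (mod 24) but 7 ≡ 1 (mod 6), so the conjunction on the right does not hold.

(←) This fails: r = 23 satisfies both congruences on the right (23 ≡ 5 mod 6 and 23 ≡ 7 mod 8) yet 23 ≡ 23 (mod 24), not 7.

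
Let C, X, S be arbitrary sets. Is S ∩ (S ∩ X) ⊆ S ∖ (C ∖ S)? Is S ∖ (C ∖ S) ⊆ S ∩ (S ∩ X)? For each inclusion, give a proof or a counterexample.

(⊆) Let x ∈ S ∩ (S ∩ X). Then either x ∈ X ∩ S and x ∉ C; or x ∈ C ∩ X ∩ S. In each case x ∈ S ∖ (C ∖ S), so S ∩ (S ∩ X) ⊆ S ∖ (C ∖ S).

(⊇) This inclusion fails. Take C = ∅, X = ∅, S = {1}; then 1 ∈ S ∖ (C ∖ S) but 1 ∉ S ∩ (S ∩ X).

Only the forward inclusion holds.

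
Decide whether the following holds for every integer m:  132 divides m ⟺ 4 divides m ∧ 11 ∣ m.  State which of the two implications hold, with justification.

(⟹) If 132 ∣ m, write m = 132q. Since 132 = 33·4, m = 4·(33q), so 4 ∣ m; and since 132 = 12·11, m = 11·(12q), so 11 ∣ m.

(⟸) This fails: take m = 44. Both 4 ∣ 44 and 11 ∣ 44, yet 44 is not a multiple of 132 (since 44 = 0·132 + 44), so 132 ∤ 44.

Only the forward direction holds.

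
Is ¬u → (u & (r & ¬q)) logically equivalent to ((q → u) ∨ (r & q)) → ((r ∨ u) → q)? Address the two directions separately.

[⇒] This fails. Under r = F, q = F, u = T, the left side is true but the right side is false.

[⇐] This fails. Under r = F, q = F, u = F, the left side is false but the right side is true.

Neither direction holds.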